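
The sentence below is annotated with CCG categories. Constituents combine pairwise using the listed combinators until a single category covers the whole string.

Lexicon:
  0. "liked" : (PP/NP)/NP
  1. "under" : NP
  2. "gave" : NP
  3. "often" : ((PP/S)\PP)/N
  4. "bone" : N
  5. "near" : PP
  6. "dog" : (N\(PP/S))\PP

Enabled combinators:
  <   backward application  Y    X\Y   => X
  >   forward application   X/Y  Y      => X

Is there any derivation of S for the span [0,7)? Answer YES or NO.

NO

(PP/NP)/NP NP NP ((PP/S)\PP)/N N PP (N\(PP/S))\PP
CKY chart[0,7] = {N}; S ∉ chart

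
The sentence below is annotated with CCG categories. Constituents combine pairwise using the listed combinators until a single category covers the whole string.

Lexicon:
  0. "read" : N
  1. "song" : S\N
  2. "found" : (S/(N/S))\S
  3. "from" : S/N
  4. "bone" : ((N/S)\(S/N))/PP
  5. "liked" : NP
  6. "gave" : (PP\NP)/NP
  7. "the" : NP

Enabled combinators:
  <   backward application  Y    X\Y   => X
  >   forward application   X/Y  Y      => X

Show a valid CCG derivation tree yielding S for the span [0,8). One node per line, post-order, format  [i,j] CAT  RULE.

[0,1] N  lex  "read"
[1,2] S\N  lex  "song"
[0,2] S  <  k=1
[2,3] (S/(N/S))\S  lex  "found"
[0,3] S/(N/S)  <  k=2
[3,4] S/N  lex  "from"
[4,5] ((N/S)\(S/N))/PP  lex  "bone"
[5,6] NP  lex  "liked"
[6,7] (PP\NP)/NP  lex  "gave"
[7,8] NP  lex  "the"
[6,8] PP\NP  >  k=7
[5,8] PP  <  k=6
[4,8] (N/S)\(S/N)  >  k=5
[3,8] N/S  <  k=4
[0,8] S  >  k=3

[0,8] S   >
  [0,3] S/(N/S)   <
    [0,2] S   <
      [0,1] "read" : N
      [1,2] "song" : S\N
    [2,3] "found" : (S/(N/S))\S
  [3,8] N/S   <
    [3,4] "from" : S/N
    [4,8] (N/S)\(S/N)   >
      [4,5] "bone" : ((N/S)\(S/N))/PP
      [5,8] PP   <
        [5,6] "liked" : NP
        [6,8] PP\NP   >
          [6,7] "gave" : (PP\NP)/NP
          [7,8] "the" : NP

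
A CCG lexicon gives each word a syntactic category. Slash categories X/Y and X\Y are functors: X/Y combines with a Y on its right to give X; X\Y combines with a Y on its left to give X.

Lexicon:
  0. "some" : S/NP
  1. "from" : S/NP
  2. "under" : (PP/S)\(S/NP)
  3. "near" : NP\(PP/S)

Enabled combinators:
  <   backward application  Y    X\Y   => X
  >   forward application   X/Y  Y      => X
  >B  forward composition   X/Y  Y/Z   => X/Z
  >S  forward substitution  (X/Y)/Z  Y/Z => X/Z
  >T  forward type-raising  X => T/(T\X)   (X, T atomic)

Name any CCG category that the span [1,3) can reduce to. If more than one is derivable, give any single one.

PP/S

[0,4] S   >
  [0,1] "some" : S/NP
  [1,4] NP   <
    [1,3] PP/S   <
      [1,2] "from" : S/NP
      [2,3] "under" : (PP/S)\(S/NP)
    [3,4] "near" : NP\(PP/S)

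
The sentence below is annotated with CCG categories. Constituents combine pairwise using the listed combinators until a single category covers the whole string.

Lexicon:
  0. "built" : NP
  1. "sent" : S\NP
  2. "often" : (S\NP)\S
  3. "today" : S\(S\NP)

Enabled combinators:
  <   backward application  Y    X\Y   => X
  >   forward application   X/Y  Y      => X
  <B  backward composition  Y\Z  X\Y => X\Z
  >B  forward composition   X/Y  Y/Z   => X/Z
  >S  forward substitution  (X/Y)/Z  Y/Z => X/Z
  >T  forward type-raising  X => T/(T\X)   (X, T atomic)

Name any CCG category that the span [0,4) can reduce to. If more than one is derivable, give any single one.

[0,4] S   <
  [0,3] S\NP   <
    [0,2] S   <
      [0,1] "built" : NP
      [1,2] "sent" : S\NP
    [2,3] "often" : (S\NP)\S
  [3,4] "today" : S\(S\NP)

S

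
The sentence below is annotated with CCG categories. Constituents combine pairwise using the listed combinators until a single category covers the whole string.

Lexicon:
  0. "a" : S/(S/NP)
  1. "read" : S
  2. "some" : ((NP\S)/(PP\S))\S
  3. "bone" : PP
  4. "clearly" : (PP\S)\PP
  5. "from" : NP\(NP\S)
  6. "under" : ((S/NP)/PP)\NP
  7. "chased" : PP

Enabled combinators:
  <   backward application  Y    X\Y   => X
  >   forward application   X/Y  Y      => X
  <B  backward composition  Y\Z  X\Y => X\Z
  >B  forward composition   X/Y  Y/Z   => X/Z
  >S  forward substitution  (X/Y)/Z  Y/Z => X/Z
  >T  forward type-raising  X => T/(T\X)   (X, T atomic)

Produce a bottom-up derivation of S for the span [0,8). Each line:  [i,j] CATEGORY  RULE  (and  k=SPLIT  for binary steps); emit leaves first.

[0,1] S/(S/NP)  lex  "a"
[1,2] S  lex  "read"
[2,3] ((NP\S)/(PP\S))\S  lex  "some"
[1,3] (NP\S)/(PP\S)  <  k=2
[3,4] PP  lex  "bone"
[4,5] (PP\S)\PP  lex  "clearly"
[3,5] PP\S  <  k=4
[1,5] NP\S  >  k=3
[5,6] NP\(NP\S)  lex  "from"
[1,6] NP  <  k=5
[6,7] ((S/NP)/PP)\NP  lex  "under"
[1,7] (S/NP)/PP  <  k=6
[7,8] PP  lex  "chased"
[1,8] S/NP  >  k=7
[0,8] S  >  k=1

[0,8] S   >
  [0,1] "a" : S/(S/NP)
  [1,8] S/NP   >
    [1,7] (S/NP)/PP   <
      [1,6] NP   <
        [1,5] NP\S   >
          [1,3] (NP\S)/(PP\S)   <
            [1,2] "read" : S
            [2,3] "some" : ((NP\S)/(PP\S))\S
          [3,5] PP\S   <
            [3,4] "bone" : PP
            [4,5] "clearly" : (PP\S)\PP
        [5,6] "from" : NP\(NP\S)
      [6,7] "under" : ((S/NP)/PP)\NP
    [7,8] "chased" : PP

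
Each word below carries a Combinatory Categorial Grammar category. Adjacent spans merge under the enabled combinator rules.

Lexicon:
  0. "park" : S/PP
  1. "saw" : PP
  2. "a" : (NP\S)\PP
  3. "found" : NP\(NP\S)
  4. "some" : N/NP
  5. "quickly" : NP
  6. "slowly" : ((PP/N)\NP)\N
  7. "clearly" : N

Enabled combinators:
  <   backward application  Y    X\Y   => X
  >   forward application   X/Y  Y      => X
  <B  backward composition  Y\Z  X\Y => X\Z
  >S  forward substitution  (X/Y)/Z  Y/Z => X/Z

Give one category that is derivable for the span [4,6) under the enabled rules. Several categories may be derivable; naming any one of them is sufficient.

N

[0,8] S   >
  [0,1] "park" : S/PP
  [1,8] PP   >
    [1,7] PP/N   <
      [1,4] NP   <
        [1,2] "saw" : PP
        [2,4] NP\PP   <B
          [2,3] "a" : (NP\S)\PP
          [3,4] "found" : NP\(NP\S)
      [4,7] (PP/N)\NP   <
        [4,6] N   >
          [4,5] "some" : N/NP
          [5,6] "quickly" : NP
        [6,7] "slowly" : ((PP/N)\NP)\N
    [7,8] "clearly" : N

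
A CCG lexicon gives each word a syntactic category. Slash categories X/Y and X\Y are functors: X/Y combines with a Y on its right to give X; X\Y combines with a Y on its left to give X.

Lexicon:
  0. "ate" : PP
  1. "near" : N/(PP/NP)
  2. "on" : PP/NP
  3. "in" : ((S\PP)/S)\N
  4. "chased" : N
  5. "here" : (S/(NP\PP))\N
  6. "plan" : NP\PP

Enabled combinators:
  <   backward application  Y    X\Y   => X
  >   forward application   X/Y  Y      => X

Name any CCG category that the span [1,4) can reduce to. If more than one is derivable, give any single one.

[0,7] S   <
  [0,1] "ate" : PP
  [1,7] S\PP   >
    [1,4] (S\PP)/S   <
      [1,3] N   >
        [1,2] "near" : N/(PP/NP)
        [2,3] "on" : PP/NP
      [3,4] "in" : ((S\PP)/S)\N
    [4,7] S   >
      [4,6] S/(NP\PP)   <
        [4,5] "chased" : N
        [5,6] "here" : (S/(NP\PP))\N
      [6,7] "plan" : NP\PP

(S\PP)/S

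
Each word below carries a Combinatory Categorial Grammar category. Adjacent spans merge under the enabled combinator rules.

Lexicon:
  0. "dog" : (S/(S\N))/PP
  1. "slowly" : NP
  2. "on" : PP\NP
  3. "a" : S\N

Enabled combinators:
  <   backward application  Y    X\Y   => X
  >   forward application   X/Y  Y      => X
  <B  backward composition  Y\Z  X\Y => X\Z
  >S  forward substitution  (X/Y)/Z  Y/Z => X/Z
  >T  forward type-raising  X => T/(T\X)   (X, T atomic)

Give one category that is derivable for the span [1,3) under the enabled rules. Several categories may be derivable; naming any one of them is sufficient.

PP

[0,4] S   >
  [0,3] S/(S\N)   >
    [0,1] "dog" : (S/(S\N))/PP
    [1,3] PP   >
      [1,2] PP/(PP\NP)   >T
        [1,2] "slowly" : NP
      [2,3] "on" : PP\NP
  [3,4] "a" : S\N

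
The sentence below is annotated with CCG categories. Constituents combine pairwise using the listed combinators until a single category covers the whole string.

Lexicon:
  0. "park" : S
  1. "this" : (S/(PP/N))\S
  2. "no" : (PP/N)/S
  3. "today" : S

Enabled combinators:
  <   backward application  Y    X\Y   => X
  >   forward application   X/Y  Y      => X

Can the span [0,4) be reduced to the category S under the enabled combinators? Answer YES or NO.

YES

[0,4] S   >
  [0,2] S/(PP/N)   <
    [0,1] "park" : S
    [1,2] "this" : (S/(PP/N))\S
  [2,4] PP/N   >
    [2,3] "no" : (PP/N)/S
    [3,4] "today" : S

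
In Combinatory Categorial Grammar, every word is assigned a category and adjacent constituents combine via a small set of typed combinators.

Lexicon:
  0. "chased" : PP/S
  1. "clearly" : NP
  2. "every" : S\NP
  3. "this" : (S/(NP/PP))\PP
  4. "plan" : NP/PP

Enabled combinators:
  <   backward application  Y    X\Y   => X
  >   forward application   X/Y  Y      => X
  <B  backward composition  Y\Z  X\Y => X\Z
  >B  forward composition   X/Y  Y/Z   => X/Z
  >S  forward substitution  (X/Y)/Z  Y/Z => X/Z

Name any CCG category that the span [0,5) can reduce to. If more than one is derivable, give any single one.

S

[0,5] S   >
  [0,4] S/(NP/PP)   <
    [0,3] PP   >
      [0,1] "chased" : PP/S
      [1,3] S   <
        [1,2] "clearly" : NP
        [2,3] "every" : S\NP
    [3,4] "this" : (S/(NP/PP))\PP
  [4,5] "plan" : NP/PP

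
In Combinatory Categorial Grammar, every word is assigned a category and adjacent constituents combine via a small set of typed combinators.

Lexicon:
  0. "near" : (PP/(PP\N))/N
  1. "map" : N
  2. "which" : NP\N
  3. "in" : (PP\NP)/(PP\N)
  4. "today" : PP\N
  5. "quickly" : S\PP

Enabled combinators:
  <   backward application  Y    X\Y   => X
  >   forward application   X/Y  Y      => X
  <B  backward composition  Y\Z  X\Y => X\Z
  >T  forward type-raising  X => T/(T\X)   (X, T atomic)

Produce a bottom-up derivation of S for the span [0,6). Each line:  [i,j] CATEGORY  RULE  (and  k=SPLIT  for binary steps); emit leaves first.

[0,1] (PP/(PP\N))/N  lex  "near"
[1,2] N  lex  "map"
[0,2] PP/(PP\N)  >  k=1
[2,3] NP\N  lex  "which"
[3,4] (PP\NP)/(PP\N)  lex  "in"
[4,5] PP\N  lex  "today"
[3,5] PP\NP  >  k=4
[2,5] PP\N  <B  k=3
[0,5] PP  >  k=2
[5,6] S\PP  lex  "quickly"
[0,6] S  <  k=5

[0,6] S   <
  [0,5] PP   >
    [0,2] PP/(PP\N)   >
      [0,1] "near" : (PP/(PP\N))/N
      [1,2] "map" : N
    [2,5] PP\N   <B
      [2,3] "which" : NP\N
      [3,5] PP\NP   >
        [3,4] "in" : (PP\NP)/(PP\N)
        [4,5] "today" : PP\N
  [5,6] "quickly" : S\PP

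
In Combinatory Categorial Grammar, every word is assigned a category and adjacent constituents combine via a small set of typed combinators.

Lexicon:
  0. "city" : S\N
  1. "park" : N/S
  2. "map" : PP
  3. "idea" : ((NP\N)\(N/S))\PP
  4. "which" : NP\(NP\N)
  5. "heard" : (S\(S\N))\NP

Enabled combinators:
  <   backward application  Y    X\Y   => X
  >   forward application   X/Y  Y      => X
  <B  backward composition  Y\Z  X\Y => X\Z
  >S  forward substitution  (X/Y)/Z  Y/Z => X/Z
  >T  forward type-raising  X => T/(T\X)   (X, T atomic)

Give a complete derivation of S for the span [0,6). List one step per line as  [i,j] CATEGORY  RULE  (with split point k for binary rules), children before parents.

[0,6] S   <
  [0,1] "city" : S\N
  [1,6] S\(S\N)   <
    [1,5] NP   <
      [1,4] NP\N   <
        [1,2] "park" : N/S
        [2,4] (NP\N)\(N/S)   <
          [2,3] "map" : PP
          [3,4] "idea" : ((NP\N)\(N/S))\PP
      [4,5] "which" : NP\(NP\N)
    [5,6] "heard" : (S\(S\N))\NP

[0,1] S\N  lex  "city"
[1,2] N/S  lex  "park"
[2,3] PP  lex  "map"
[3,4] ((NP\N)\(N/S))\PP  lex  "idea"
[2,4] (NP\N)\(N/S)  <  k=3
[1,4] NP\N  <  k=2
[4,5] NP\(NP\N)  lex  "which"
[1,5] NP  <  k=4
[5,6] (S\(S\N))\NP  lex  "heard"
[1,6] S\(S\N)  <  k=5
[0,6] S  <  k=1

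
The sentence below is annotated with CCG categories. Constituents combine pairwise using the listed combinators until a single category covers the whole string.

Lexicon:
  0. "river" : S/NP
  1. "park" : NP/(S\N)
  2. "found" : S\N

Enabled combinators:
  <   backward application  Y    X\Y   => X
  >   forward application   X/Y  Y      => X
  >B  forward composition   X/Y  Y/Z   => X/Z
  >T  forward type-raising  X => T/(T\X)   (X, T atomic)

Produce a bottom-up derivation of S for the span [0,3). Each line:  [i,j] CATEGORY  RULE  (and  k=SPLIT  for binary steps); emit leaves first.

[0,1] S/NP  lex  "river"
[1,2] NP/(S\N)  lex  "park"
[2,3] S\N  lex  "found"
[1,3] NP  >  k=2
[0,3] S  >  k=1

[0,3] S   >
  [0,1] "river" : S/NP
  [1,3] NP   >
    [1,2] "park" : NP/(S\N)
    [2,3] "found" : S\N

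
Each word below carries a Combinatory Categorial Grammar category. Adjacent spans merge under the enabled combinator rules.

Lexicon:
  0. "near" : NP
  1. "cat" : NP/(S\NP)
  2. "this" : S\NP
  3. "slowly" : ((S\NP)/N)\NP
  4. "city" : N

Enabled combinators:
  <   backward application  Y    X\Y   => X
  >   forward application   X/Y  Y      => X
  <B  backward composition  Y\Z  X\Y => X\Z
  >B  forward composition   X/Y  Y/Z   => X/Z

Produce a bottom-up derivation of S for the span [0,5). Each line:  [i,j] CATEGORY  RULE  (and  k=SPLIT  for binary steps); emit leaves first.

[0,5] S   <
  [0,1] "near" : NP
  [1,5] S\NP   >
    [1,4] (S\NP)/N   <
      [1,3] NP   >
        [1,2] "cat" : NP/(S\NP)
        [2,3] "this" : S\NP
      [3,4] "slowly" : ((S\NP)/N)\NP
    [4,5] "city" : N

[0,1] NP  lex  "near"
[1,2] NP/(S\NP)  lex  "cat"
[2,3] S\NP  lex  "this"
[1,3] NP  >  k=2
[3,4] ((S\NP)/N)\NP  lex  "slowly"
[1,4] (S\NP)/N  <  k=3
[4,5] N  lex  "city"
[1,5] S\NP  >  k=4
[0,5] S  <  k=1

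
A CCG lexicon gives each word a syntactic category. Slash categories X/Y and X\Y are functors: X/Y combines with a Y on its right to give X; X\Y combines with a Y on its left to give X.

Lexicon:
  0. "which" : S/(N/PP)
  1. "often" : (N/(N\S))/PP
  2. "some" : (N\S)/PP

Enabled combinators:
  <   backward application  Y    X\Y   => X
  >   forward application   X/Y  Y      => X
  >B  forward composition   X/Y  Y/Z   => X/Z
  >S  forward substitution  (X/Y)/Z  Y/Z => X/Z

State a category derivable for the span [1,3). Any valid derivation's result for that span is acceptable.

N/PP

[0,3] S   >
  [0,1] "which" : S/(N/PP)
  [1,3] N/PP   >S
    [1,2] "often" : (N/(N\S))/PP
    [2,3] "some" : (N\S)/PP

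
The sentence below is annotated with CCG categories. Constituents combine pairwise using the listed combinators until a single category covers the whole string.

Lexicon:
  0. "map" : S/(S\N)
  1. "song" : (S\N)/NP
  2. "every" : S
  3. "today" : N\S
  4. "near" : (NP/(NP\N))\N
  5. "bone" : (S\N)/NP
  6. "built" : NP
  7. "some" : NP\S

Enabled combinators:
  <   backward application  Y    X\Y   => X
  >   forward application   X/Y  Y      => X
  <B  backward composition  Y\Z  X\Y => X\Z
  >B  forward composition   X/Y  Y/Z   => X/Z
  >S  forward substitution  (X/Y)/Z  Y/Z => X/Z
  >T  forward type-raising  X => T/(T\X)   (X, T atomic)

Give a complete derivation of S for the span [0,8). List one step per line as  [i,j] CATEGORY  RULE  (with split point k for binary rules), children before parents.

[0,8] S   >
  [0,1] "map" : S/(S\N)
  [1,8] S\N   >
    [1,2] "song" : (S\N)/NP
    [2,8] NP   >
      [2,5] NP/(NP\N)   <
        [2,4] N   <
          [2,3] "every" : S
          [3,4] "today" : N\S
        [4,5] "near" : (NP/(NP\N))\N
      [5,8] NP\N   <B
        [5,7] S\N   >
          [5,6] "bone" : (S\N)/NP
          [6,7] "built" : NP
        [7,8] "some" : NP\S

[0,1] S/(S\N)  lex  "map"
[1,2] (S\N)/NP  lex  "song"
[2,3] S  lex  "every"
[3,4] N\S  lex  "today"
[2,4] N  <  k=3
[4,5] (NP/(NP\N))\N  lex  "near"
[2,5] NP/(NP\N)  <  k=4
[5,6] (S\N)/NP  lex  "bone"
[6,7] NP  lex  "built"
[5,7] S\N  >  k=6
[7,8] NP\S  lex  "some"
[5,8] NP\N  <B  k=7
[2,8] NP  >  k=5
[1,8] S\N  >  k=2
[0,8] S  >  k=1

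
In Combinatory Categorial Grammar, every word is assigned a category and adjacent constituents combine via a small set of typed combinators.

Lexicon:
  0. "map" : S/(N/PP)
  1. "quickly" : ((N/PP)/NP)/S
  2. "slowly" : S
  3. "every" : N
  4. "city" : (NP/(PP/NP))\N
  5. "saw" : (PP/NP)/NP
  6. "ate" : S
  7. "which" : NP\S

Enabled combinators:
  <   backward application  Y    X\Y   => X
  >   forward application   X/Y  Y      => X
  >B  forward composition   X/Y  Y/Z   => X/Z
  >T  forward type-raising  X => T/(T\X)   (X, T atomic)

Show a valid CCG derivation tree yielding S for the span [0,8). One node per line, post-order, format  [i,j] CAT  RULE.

[0,1] S/(N/PP)  lex  "map"
[1,2] ((N/PP)/NP)/S  lex  "quickly"
[2,3] S  lex  "slowly"
[1,3] (N/PP)/NP  >  k=2
[0,3] S/NP  >B  k=1
[3,4] N  lex  "every"
[4,5] (NP/(PP/NP))\N  lex  "city"
[3,5] NP/(PP/NP)  <  k=4
[5,6] (PP/NP)/NP  lex  "saw"
[3,6] NP/NP  >B  k=5
[0,6] S/NP  >B  k=3
[6,7] S  lex  "ate"
[6,7] NP/(NP\S)  >T
[7,8] NP\S  lex  "which"
[6,8] NP  >  k=7
[0,8] S  >  k=6

[0,8] S   >
  [0,6] S/NP   >B
    [0,3] S/NP   >B
      [0,1] "map" : S/(N/PP)
      [1,3] (N/PP)/NP   >
        [1,2] "quickly" : ((N/PP)/NP)/S
        [2,3] "slowly" : S
    [3,6] NP/NP   >B
      [3,5] NP/(PP/NP)   <
        [3,4] "every" : N
        [4,5] "city" : (NP/(PP/NP))\N
      [5,6] "saw" : (PP/NP)/NP
  [6,8] NP   >
    [6,7] NP/(NP\S)   >T
      [6,7] "ate" : S
    [7,8] "which" : NP\S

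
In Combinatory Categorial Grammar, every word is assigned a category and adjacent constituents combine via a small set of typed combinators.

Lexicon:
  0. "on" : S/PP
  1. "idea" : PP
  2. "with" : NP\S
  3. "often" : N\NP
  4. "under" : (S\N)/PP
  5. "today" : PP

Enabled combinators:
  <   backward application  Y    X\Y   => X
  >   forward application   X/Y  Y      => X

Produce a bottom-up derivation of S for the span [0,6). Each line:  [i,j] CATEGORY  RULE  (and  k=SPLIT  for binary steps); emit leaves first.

[0,6] S   <
  [0,4] N   <
    [0,3] NP   <
      [0,2] S   >
        [0,1] "on" : S/PP
        [1,2] "idea" : PP
      [2,3] "with" : NP\S
    [3,4] "often" : N\NP
  [4,6] S\N   >
    [4,5] "under" : (S\N)/PP
    [5,6] "today" : PP

[0,1] S/PP  lex  "on"
[1,2] PP  lex  "idea"
[0,2] S  >  k=1
[2,3] NP\S  lex  "with"
[0,3] NP  <  k=2
[3,4] N\NP  lex  "often"
[0,4] N  <  k=3
[4,5] (S\N)/PP  lex  "under"
[5,6] PP  lex  "today"
[4,6] S\N  >  k=5
[0,6] S  <  k=4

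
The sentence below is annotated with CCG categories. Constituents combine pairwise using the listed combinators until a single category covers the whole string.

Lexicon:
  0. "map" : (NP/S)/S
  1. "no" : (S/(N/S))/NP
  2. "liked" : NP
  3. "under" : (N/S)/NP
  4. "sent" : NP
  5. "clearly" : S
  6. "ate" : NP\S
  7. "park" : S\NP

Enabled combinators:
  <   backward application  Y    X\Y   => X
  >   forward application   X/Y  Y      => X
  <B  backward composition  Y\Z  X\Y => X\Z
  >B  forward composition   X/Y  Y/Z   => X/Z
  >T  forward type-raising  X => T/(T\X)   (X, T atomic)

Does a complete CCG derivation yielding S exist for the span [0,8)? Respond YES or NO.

NO

(NP/S)/S (S/(N/S))/NP NP (N/S)/NP NP S NP\S S\NP
CKY chart[0,8] = {N/(N\NP), NP, NP/(NP\NP), NP/(S\S), PP/(PP\NP), S/(S\NP)}; S ∉ chart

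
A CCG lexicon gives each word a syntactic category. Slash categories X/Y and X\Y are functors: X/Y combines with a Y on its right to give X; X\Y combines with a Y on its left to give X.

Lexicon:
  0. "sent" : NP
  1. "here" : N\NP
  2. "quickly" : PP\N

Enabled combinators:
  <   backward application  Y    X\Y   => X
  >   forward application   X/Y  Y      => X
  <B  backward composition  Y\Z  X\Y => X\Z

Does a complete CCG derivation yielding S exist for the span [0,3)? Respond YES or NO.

NP N\NP PP\N
CKY chart[0,3] = {PP}; S ∉ chart

NO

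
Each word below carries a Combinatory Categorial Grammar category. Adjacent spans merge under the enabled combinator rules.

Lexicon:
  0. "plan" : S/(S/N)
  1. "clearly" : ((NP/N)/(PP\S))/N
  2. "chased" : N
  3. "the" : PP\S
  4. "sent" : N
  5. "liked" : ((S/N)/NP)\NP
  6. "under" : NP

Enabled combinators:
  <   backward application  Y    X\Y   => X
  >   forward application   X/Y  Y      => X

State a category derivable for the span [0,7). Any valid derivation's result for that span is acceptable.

[0,7] S   >
  [0,1] "plan" : S/(S/N)
  [1,7] S/N   >
    [1,6] (S/N)/NP   <
      [1,5] NP   >
        [1,4] NP/N   >
          [1,3] (NP/N)/(PP\S)   >
            [1,2] "clearly" : ((NP/N)/(PP\S))/N
            [2,3] "chased" : N
          [3,4] "the" : PP\S
        [4,5] "sent" : N
      [5,6] "liked" : ((S/N)/NP)\NP
    [6,7] "under" : NP

S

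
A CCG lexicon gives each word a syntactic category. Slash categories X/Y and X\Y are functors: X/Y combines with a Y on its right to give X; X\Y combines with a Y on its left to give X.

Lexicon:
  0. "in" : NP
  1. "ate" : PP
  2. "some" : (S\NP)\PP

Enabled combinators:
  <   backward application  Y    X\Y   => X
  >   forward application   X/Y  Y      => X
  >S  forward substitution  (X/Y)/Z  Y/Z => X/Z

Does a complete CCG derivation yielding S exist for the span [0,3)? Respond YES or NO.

YES

[0,3] S   <
  [0,1] "in" : NP
  [1,3] S\NP   <
    [1,2] "ate" : PP
    [2,3] "some" : (S\NP)\PP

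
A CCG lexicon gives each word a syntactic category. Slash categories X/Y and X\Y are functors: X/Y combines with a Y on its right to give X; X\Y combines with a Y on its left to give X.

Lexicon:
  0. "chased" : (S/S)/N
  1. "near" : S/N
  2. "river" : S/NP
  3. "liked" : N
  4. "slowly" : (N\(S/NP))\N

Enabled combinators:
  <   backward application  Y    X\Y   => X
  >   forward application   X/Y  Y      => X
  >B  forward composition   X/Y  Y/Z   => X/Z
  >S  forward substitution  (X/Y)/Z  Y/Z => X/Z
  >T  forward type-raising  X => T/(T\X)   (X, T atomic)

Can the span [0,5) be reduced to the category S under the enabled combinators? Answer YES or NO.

YES

[0,5] S   >
  [0,2] S/N   >S
    [0,1] "chased" : (S/S)/N
    [1,2] "near" : S/N
  [2,5] N   <
    [2,3] "river" : S/NP
    [3,5] N\(S/NP)   <
      [3,4] "liked" : N
      [4,5] "slowly" : (N\(S/NP))\N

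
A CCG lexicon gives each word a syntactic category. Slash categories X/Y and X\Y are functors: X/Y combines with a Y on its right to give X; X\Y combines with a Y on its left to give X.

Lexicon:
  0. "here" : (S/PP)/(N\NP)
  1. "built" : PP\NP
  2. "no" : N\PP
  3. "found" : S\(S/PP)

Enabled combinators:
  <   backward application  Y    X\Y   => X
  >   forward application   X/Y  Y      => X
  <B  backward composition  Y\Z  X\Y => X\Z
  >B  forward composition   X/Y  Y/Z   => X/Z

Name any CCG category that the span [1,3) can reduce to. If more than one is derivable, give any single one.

[0,4] S   <
  [0,3] S/PP   >
    [0,1] "here" : (S/PP)/(N\NP)
    [1,3] N\NP   <B
      [1,2] "built" : PP\NP
      [2,3] "no" : N\PP
  [3,4] "found" : S\(S/PP)

N\NP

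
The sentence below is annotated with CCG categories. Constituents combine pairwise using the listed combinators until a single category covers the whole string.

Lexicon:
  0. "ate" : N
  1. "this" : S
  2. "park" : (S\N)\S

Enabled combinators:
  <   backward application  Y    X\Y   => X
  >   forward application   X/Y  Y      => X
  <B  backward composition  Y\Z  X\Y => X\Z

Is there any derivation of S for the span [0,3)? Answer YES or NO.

[0,3] S   <
  [0,1] "ate" : N
  [1,3] S\N   <
    [1,2] "this" : S
    [2,3] "park" : (S\N)\S

YES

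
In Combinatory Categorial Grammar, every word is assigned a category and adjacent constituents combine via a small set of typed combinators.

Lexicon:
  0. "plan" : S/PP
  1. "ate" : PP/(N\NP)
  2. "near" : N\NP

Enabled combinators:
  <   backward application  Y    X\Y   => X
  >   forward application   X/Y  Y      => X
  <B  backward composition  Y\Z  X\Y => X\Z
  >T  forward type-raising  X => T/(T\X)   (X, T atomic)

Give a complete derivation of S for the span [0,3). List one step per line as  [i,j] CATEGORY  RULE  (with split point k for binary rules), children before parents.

[0,3] S   >
  [0,1] "plan" : S/PP
  [1,3] PP   >
    [1,2] "ate" : PP/(N\NP)
    [2,3] "near" : N\NP

[0,1] S/PP  lex  "plan"
[1,2] PP/(N\NP)  lex  "ate"
[2,3] N\NP  lex  "near"
[1,3] PP  >  k=2
[0,3] S  >  k=1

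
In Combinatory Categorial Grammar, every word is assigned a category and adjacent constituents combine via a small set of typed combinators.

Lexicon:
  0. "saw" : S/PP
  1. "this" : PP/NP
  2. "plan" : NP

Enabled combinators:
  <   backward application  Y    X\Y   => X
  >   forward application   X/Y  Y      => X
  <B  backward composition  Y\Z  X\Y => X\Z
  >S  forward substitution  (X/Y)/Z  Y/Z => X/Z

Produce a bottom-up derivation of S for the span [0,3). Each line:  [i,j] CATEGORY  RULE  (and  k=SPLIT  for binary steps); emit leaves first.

[0,1] S/PP  lex  "saw"
[1,2] PP/NP  lex  "this"
[2,3] NP  lex  "plan"
[1,3] PP  >  k=2
[0,3] S  >  k=1

[0,3] S   >
  [0,1] "saw" : S/PP
  [1,3] PP   >
    [1,2] "this" : PP/NP
    [2,3] "plan" : NP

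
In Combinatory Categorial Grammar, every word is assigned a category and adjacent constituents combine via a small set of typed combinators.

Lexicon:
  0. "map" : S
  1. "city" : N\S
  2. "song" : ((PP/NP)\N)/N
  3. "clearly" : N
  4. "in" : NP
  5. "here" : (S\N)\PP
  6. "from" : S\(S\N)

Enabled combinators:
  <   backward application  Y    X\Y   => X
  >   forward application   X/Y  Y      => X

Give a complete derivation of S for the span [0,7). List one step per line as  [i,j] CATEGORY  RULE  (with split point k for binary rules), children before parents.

[0,7] S   <
  [0,6] S\N   <
    [0,5] PP   >
      [0,4] PP/NP   <
        [0,2] N   <
          [0,1] "map" : S
          [1,2] "city" : N\S
        [2,4] (PP/NP)\N   >
          [2,3] "song" : ((PP/NP)\N)/N
          [3,4] "clearly" : N
      [4,5] "in" : NP
    [5,6] "here" : (S\N)\PP
  [6,7] "from" : S\(S\N)

[0,1] S  lex  "map"
[1,2] N\S  lex  "city"
[0,2] N  <  k=1
[2,3] ((PP/NP)\N)/N  lex  "song"
[3,4] N  lex  "clearly"
[2,4] (PP/NP)\N  >  k=3
[0,4] PP/NP  <  k=2
[4,5] NP  lex  "in"
[0,5] PP  >  k=4
[5,6] (S\N)\PP  lex  "here"
[0,6] S\N  <  k=5
[6,7] S\(S\N)  lex  "from"
[0,7] S  <  k=6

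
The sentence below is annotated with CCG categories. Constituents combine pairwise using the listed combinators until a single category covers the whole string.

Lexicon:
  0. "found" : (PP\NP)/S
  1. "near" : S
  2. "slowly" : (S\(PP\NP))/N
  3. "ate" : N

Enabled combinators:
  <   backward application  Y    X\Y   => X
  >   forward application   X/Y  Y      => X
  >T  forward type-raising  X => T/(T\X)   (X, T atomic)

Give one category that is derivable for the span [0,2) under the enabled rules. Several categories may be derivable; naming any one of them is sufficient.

[0,4] S   <
  [0,2] PP\NP   >
    [0,1] "found" : (PP\NP)/S
    [1,2] "near" : S
  [2,4] S\(PP\NP)   >
    [2,3] "slowly" : (S\(PP\NP))/N
    [3,4] "ate" : N

PP\NP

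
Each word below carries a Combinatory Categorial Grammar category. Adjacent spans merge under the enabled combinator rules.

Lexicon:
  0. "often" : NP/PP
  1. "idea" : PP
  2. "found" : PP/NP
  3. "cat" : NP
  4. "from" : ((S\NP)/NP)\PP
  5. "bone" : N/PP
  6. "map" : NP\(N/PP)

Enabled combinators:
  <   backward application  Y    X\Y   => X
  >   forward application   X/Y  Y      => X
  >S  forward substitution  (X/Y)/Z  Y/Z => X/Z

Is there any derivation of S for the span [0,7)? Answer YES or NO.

[0,7] S   <
  [0,2] NP   >
    [0,1] "often" : NP/PP
    [1,2] "idea" : PP
  [2,7] S\NP   >
    [2,5] (S\NP)/NP   <
      [2,4] PP   >
        [2,3] "found" : PP/NP
        [3,4] "cat" : NP
      [4,5] "from" : ((S\NP)/NP)\PP
    [5,7] NP   <
      [5,6] "bone" : N/PP
      [6,7] "map" : NP\(N/PP)

YES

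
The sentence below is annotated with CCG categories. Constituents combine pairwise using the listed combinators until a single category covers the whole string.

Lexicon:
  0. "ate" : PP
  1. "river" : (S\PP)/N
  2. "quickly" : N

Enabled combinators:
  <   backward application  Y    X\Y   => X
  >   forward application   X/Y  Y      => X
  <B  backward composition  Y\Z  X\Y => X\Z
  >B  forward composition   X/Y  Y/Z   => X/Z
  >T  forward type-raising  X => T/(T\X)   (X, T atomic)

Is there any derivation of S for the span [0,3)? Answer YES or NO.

[0,3] S   >
  [0,1] S/(S\PP)   >T
    [0,1] "ate" : PP
  [1,3] S\PP   >
    [1,2] "river" : (S\PP)/N
    [2,3] "quickly" : N

YES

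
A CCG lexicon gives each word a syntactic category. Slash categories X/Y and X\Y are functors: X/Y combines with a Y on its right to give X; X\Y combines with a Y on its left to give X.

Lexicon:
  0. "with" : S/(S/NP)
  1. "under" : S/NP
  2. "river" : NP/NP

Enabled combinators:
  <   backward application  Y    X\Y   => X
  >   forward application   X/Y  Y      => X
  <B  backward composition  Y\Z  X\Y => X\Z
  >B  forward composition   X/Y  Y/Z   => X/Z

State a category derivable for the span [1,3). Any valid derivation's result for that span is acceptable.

[0,3] S   >
  [0,1] "with" : S/(S/NP)
  [1,3] S/NP   >B
    [1,2] "under" : S/NP
    [2,3] "river" : NP/NP

S/NP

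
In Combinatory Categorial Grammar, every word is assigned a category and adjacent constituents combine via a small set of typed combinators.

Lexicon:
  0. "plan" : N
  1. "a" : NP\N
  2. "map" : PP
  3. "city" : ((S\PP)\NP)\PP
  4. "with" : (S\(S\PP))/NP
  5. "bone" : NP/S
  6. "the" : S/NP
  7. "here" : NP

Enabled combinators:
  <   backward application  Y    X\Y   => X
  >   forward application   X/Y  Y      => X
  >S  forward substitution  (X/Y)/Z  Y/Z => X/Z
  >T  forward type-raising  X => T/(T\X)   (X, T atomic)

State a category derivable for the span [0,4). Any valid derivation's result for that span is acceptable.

[0,8] S   <
  [0,4] S\PP   <
    [0,2] NP   <
      [0,1] "plan" : N
      [1,2] "a" : NP\N
    [2,4] (S\PP)\NP   <
      [2,3] "map" : PP
      [3,4] "city" : ((S\PP)\NP)\PP
  [4,8] S\(S\PP)   >
    [4,5] "with" : (S\(S\PP))/NP
    [5,8] NP   >
      [5,6] "bone" : NP/S
      [6,8] S   >
        [6,7] "the" : S/NP
        [7,8] "here" : NP

S\PP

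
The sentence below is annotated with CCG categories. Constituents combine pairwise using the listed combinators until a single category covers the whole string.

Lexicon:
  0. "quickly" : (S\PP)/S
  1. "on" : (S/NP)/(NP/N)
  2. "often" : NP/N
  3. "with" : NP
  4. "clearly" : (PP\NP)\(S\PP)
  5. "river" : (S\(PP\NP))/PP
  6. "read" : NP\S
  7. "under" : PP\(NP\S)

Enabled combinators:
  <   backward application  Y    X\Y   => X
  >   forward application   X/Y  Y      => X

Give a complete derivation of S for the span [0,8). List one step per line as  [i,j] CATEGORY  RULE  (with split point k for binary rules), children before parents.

[0,8] S   <
  [0,5] PP\NP   <
    [0,4] S\PP   >
      [0,1] "quickly" : (S\PP)/S
      [1,4] S   >
        [1,3] S/NP   >
          [1,2] "on" : (S/NP)/(NP/N)
          [2,3] "often" : NP/N
        [3,4] "with" : NP
    [4,5] "clearly" : (PP\NP)\(S\PP)
  [5,8] S\(PP\NP)   >
    [5,6] "river" : (S\(PP\NP))/PP
    [6,8] PP   <
      [6,7] "read" : NP\S
      [7,8] "under" : PP\(NP\S)

[0,1] (S\PP)/S  lex  "quickly"
[1,2] (S/NP)/(NP/N)  lex  "on"
[2,3] NP/N  lex  "often"
[1,3] S/NP  >  k=2
[3,4] NP  lex  "with"
[1,4] S  >  k=3
[0,4] S\PP  >  k=1
[4,5] (PP\NP)\(S\PP)  lex  "clearly"
[0,5] PP\NP  <  k=4
[5,6] (S\(PP\NP))/PP  lex  "river"
[6,7] NP\S  lex  "read"
[7,8] PP\(NP\S)  lex  "under"
[6,8] PP  <  k=7
[5,8] S\(PP\NP)  >  k=6
[0,8] S  <  k=5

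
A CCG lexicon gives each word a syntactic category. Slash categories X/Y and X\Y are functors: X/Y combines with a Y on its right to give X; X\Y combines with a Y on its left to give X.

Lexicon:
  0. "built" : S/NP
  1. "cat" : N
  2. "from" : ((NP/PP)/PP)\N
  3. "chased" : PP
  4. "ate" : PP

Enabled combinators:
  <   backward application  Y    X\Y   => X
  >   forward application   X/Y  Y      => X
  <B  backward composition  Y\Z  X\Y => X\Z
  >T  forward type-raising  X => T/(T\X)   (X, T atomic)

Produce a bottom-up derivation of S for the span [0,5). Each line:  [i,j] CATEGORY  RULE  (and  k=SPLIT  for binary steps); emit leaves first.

[0,1] S/NP  lex  "built"
[1,2] N  lex  "cat"
[2,3] ((NP/PP)/PP)\N  lex  "from"
[1,3] (NP/PP)/PP  <  k=2
[3,4] PP  lex  "chased"
[1,4] NP/PP  >  k=3
[4,5] PP  lex  "ate"
[1,5] NP  >  k=4
[0,5] S  >  k=1

[0,5] S   >
  [0,1] "built" : S/NP
  [1,5] NP   >
    [1,4] NP/PP   >
      [1,3] (NP/PP)/PP   <
        [1,2] "cat" : N
        [2,3] "from" : ((NP/PP)/PP)\N
      [3,4] "chased" : PP
    [4,5] "ate" : PP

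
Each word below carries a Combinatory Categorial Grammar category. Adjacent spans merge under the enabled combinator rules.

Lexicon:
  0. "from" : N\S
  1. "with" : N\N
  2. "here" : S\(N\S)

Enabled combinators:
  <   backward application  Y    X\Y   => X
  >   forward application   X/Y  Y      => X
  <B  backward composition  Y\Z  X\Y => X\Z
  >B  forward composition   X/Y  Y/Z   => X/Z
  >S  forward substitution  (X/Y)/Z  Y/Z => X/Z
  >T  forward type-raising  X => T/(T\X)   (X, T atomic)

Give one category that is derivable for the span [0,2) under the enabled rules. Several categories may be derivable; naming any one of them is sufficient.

[0,3] S   <
  [0,2] N\S   <B
    [0,1] "from" : N\S
    [1,2] "with" : N\N
  [2,3] "here" : S\(N\S)

N\S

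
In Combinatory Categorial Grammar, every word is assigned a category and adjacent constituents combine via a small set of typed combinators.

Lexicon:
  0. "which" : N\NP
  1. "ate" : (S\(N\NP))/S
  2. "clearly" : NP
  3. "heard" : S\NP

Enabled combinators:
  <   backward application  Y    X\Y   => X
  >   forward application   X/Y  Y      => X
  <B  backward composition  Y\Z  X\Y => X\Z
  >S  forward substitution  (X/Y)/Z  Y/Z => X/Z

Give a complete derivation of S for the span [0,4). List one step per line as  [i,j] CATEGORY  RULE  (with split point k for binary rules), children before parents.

[0,4] S   <
  [0,1] "which" : N\NP
  [1,4] S\(N\NP)   >
    [1,2] "ate" : (S\(N\NP))/S
    [2,4] S   <
      [2,3] "clearly" : NP
      [3,4] "heard" : S\NP

[0,1] N\NP  lex  "which"
[1,2] (S\(N\NP))/S  lex  "ate"
[2,3] NP  lex  "clearly"
[3,4] S\NP  lex  "heard"
[2,4] S  <  k=3
[1,4] S\(N\NP)  >  k=2
[0,4] S  <  k=1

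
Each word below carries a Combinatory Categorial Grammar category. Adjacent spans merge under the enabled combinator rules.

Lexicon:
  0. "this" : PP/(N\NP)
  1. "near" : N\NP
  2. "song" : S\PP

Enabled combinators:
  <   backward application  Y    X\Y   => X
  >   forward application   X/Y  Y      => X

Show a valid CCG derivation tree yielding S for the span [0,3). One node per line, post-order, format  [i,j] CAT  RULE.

[0,1] PP/(N\NP)  lex  "this"
[1,2] N\NP  lex  "near"
[0,2] PP  >  k=1
[2,3] S\PP  lex  "song"
[0,3] S  <  k=2

[0,3] S   <
  [0,2] PP   >
    [0,1] "this" : PP/(N\NP)
    [1,2] "near" : N\NP
  [2,3] "song" : S\PP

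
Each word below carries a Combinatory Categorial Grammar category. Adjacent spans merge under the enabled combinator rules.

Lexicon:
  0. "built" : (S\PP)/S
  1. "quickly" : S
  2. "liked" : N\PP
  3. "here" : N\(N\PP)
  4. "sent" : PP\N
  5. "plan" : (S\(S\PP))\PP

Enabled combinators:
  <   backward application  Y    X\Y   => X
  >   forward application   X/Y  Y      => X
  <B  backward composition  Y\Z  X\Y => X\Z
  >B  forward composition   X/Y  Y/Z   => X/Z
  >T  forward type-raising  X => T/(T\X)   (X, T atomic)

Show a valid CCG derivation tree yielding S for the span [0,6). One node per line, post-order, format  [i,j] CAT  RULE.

[0,6] S   <
  [0,2] S\PP   >
    [0,1] "built" : (S\PP)/S
    [1,2] "quickly" : S
  [2,6] S\(S\PP)   <
    [2,5] PP   <
      [2,4] N   <
        [2,3] "liked" : N\PP
        [3,4] "here" : N\(N\PP)
      [4,5] "sent" : PP\N
    [5,6] "plan" : (S\(S\PP))\PP

[0,1] (S\PP)/S  lex  "built"
[1,2] S  lex  "quickly"
[0,2] S\PP  >  k=1
[2,3] N\PP  lex  "liked"
[3,4] N\(N\PP)  lex  "here"
[2,4] N  <  k=3
[4,5] PP\N  lex  "sent"
[2,5] PP  <  k=4
[5,6] (S\(S\PP))\PP  lex  "plan"
[2,6] S\(S\PP)  <  k=5
[0,6] S  <  k=2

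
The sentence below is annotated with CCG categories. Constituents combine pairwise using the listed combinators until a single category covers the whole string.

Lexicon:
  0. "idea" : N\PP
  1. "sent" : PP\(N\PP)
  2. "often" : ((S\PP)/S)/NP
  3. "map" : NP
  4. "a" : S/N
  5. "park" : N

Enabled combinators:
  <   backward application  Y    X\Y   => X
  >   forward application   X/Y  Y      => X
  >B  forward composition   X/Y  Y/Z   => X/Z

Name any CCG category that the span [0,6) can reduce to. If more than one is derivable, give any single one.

S

[0,6] S   <
  [0,2] PP   <
    [0,1] "idea" : N\PP
    [1,2] "sent" : PP\(N\PP)
  [2,6] S\PP   >
    [2,4] (S\PP)/S   >
      [2,3] "often" : ((S\PP)/S)/NP
      [3,4] "map" : NP
    [4,6] S   >
      [4,5] "a" : S/N
      [5,6] "park" : N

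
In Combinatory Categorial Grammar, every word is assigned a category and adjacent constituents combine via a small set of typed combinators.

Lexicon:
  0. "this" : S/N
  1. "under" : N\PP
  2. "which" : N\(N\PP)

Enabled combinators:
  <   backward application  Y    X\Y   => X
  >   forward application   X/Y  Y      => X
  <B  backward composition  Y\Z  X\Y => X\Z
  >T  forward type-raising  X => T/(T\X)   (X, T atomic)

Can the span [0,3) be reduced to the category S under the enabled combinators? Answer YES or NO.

YES

[0,3] S   >
  [0,1] "this" : S/N
  [1,3] N   <
    [1,2] "under" : N\PP
    [2,3] "which" : N\(N\PP)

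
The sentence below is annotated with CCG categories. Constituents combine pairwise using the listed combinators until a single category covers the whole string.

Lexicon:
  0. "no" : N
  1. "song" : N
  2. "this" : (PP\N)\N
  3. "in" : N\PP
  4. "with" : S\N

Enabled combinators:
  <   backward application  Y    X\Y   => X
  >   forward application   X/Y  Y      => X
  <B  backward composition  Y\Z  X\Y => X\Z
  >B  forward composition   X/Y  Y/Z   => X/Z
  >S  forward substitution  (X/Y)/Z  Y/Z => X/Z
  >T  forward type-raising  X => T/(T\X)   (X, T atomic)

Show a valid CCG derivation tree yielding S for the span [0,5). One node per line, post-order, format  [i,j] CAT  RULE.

[0,5] S   >
  [0,1] S/(S\N)   >T
    [0,1] "no" : N
  [1,5] S\N   <B
    [1,3] PP\N   <
      [1,2] "song" : N
      [2,3] "this" : (PP\N)\N
    [3,5] S\PP   <B
      [3,4] "in" : N\PP
      [4,5] "with" : S\N

[0,1] N  lex  "no"
[0,1] S/(S\N)  >T
[1,2] N  lex  "song"
[2,3] (PP\N)\N  lex  "this"
[1,3] PP\N  <  k=2
[3,4] N\PP  lex  "in"
[4,5] S\N  lex  "with"
[3,5] S\PP  <B  k=4
[1,5] S\N  <B  k=3
[0,5] S  >  k=1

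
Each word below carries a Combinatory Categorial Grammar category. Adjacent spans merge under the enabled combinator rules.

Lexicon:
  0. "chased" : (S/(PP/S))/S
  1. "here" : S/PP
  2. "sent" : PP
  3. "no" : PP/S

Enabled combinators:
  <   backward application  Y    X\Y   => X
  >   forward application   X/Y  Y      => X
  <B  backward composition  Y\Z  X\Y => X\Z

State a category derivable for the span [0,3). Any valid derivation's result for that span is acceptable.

[0,4] S   >
  [0,3] S/(PP/S)   >
    [0,1] "chased" : (S/(PP/S))/S
    [1,3] S   >
      [1,2] "here" : S/PP
      [2,3] "sent" : PP
  [3,4] "no" : PP/S

S/(PP/S)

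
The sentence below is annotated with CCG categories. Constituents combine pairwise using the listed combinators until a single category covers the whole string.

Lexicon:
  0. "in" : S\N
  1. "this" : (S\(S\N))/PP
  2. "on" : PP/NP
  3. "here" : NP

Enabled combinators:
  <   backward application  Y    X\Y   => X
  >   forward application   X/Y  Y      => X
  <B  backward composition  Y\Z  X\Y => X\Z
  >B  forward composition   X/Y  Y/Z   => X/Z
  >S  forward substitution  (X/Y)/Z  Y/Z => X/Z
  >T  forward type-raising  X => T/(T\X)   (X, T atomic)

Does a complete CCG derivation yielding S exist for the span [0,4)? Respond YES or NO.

[0,4] S   <
  [0,1] "in" : S\N
  [1,4] S\(S\N)   >
    [1,2] "this" : (S\(S\N))/PP
    [2,4] PP   >
      [2,3] "on" : PP/NP
      [3,4] "here" : NP

YES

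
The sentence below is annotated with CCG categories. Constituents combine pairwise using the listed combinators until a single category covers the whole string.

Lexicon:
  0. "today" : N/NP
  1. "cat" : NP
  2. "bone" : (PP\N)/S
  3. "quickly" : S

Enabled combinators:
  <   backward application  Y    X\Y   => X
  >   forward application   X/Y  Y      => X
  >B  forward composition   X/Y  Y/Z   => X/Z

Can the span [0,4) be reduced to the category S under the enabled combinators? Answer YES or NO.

NO

N/NP NP (PP\N)/S S
CKY chart[0,4] = {PP}; S ∉ chart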